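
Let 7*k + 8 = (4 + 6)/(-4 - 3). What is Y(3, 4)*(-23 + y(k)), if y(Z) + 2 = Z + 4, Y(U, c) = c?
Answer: -4380/49 ≈ -89.388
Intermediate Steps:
k = -66/49 (k = -8/7 + ((4 + 6)/(-4 - 3))/7 = -8/7 + (10/(-7))/7 = -8/7 + (10*(-⅐))/7 = -8/7 + (⅐)*(-10/7) = -8/7 - 10/49 = -66/49 ≈ -1.3469)
y(Z) = 2 + Z (y(Z) = -2 + (Z + 4) = -2 + (4 + Z) = 2 + Z)
Y(3, 4)*(-23 + y(k)) = 4*(-23 + (2 - 66/49)) = 4*(-23 + 32/49) = 4*(-1095/49) = -4380/49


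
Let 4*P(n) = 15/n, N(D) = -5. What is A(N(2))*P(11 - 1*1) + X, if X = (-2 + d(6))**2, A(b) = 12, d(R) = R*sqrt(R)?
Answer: 449/2 - 24*sqrt(6) ≈ 165.71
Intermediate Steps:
d(R) = R**(3/2)
X = (-2 + 6*sqrt(6))**2 (X = (-2 + 6**(3/2))**2 = (-2 + 6*sqrt(6))**2 ≈ 161.21)
P(n) = 15/(4*n) (P(n) = (15/n)/4 = 15/(4*n))
A(N(2))*P(11 - 1*1) + X = 12*(15/(4*(11 - 1*1))) + (220 - 24*sqrt(6)) = 12*(15/(4*(11 - 1))) + (220 - 24*sqrt(6)) = 12*((15/4)/10) + (220 - 24*sqrt(6)) = 12*((15/4)*(1/10)) + (220 - 24*sqrt(6)) = 12*(3/8) + (220 - 24*sqrt(6)) = 9/2 + (220 - 24*sqrt(6)) = 449/2 - 24*sqrt(6)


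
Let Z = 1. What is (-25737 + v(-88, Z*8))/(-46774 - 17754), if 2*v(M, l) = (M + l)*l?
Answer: 26057/64528 ≈ 0.40381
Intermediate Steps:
v(M, l) = l*(M + l)/2 (v(M, l) = ((M + l)*l)/2 = (l*(M + l))/2 = l*(M + l)/2)
(-25737 + v(-88, Z*8))/(-46774 - 17754) = (-25737 + (1*8)*(-88 + 1*8)/2)/(-46774 - 17754) = (-25737 + (1/2)*8*(-88 + 8))/(-64528) = (-25737 + (1/2)*8*(-80))*(-1/64528) = (-25737 - 320)*(-1/64528) = -26057*(-1/64528) = 26057/64528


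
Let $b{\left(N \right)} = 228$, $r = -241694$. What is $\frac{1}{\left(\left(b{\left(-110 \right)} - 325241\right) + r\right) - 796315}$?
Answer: $- \frac{1}{1363022} \approx -7.3366 \cdot 10^{-7}$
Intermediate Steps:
$\frac{1}{\left(\left(b{\left(-110 \right)} - 325241\right) + r\right) - 796315} = \frac{1}{\left(\left(228 - 325241\right) - 241694\right) - 796315} = \frac{1}{\left(-325013 - 241694\right) - 796315} = \frac{1}{-566707 - 796315} = \frac{1}{-1363022} = - \frac{1}{1363022}$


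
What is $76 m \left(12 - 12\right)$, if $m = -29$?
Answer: $0$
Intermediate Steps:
$76 m \left(12 - 12\right) = 76 \left(- 29 \left(12 - 12\right)\right) = 76 \left(\left(-29\right) 0\right) = 76 \cdot 0 = 0$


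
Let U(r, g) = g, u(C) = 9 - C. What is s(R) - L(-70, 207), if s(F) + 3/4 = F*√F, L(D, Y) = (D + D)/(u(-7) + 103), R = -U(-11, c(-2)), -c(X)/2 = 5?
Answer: 29/68 + 10*√10 ≈ 32.049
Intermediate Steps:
c(X) = -10 (c(X) = -2*5 = -10)
R = 10 (R = -1*(-10) = 10)
L(D, Y) = 2*D/119 (L(D, Y) = (D + D)/((9 - 1*(-7)) + 103) = (2*D)/((9 + 7) + 103) = (2*D)/(16 + 103) = (2*D)/119 = (2*D)*(1/119) = 2*D/119)
s(F) = -¾ + F^(3/2) (s(F) = -¾ + F*√F = -¾ + F^(3/2))
s(R) - L(-70, 207) = (-¾ + 10^(3/2)) - 2*(-70)/119 = (-¾ + 10*√10) - 1*(-20/17) = (-¾ + 10*√10) + 20/17 = 29/68 + 10*√10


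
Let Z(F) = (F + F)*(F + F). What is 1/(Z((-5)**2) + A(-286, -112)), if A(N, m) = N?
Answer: 1/2214 ≈ 0.00045167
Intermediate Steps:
Z(F) = 4*F**2 (Z(F) = (2*F)*(2*F) = 4*F**2)
1/(Z((-5)**2) + A(-286, -112)) = 1/(4*((-5)**2)**2 - 286) = 1/(4*25**2 - 286) = 1/(4*625 - 286) = 1/(2500 - 286) = 1/2214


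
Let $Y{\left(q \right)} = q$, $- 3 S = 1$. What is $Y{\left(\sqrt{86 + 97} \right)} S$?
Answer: $- \frac{\sqrt{183}}{3} \approx -4.5092$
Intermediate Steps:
$S = - \frac{1}{3}$ ($S = \left(- \frac{1}{3}\right) 1 = - \frac{1}{3} \approx -0.33333$)
$Y{\left(\sqrt{86 + 97} \right)} S = \sqrt{86 + 97} \left(- \frac{1}{3}\right) = \sqrt{183} \left(- \frac{1}{3}\right) = - \frac{\sqrt{183}}{3}$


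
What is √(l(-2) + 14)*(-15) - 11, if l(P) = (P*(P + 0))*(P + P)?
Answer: -11 - 15*I*√2 ≈ -11.0 - 21.213*I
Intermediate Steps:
l(P) = 2*P³ (l(P) = (P*P)*(2*P) = P²*(2*P) = 2*P³)
√(l(-2) + 14)*(-15) - 11 = √(2*(-2)³ + 14)*(-15) - 11 = √(2*(-8) + 14)*(-15) - 11 = √(-16 + 14)*(-15) - 11 = √(-2)*(-15) - 11 = (I*√2)*(-15) - 11 = -15*I*√2 - 11 = -11 - 15*I*√2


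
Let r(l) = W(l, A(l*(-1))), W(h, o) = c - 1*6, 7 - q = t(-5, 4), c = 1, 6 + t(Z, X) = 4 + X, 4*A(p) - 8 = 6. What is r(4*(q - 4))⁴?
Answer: 625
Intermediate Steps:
A(p) = 7/2 (A(p) = 2 + (¼)*6 = 2 + 3/2 = 7/2)
t(Z, X) = -2 + X (t(Z, X) = -6 + (4 + X) = -2 + X)
q = 5 (q = 7 - (-2 + 4) = 7 - 1*2 = 7 - 2 = 5)
W(h, o) = -5 (W(h, o) = 1 - 1*6 = 1 - 6 = -5)
r(l) = -5
r(4*(q - 4))⁴ = (-5)⁴ = 625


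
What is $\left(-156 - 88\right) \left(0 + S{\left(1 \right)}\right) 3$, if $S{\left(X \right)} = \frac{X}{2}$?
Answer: $-366$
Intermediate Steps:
$S{\left(X \right)} = \frac{X}{2}$ ($S{\left(X \right)} = X \frac{1}{2} = \frac{X}{2}$)
$\left(-156 - 88\right) \left(0 + S{\left(1 \right)}\right) 3 = \left(-156 - 88\right) \left(0 + \frac{1}{2} \cdot 1\right) 3 = \left(-156 - 88\right) \left(0 + \frac{1}{2}\right) 3 = - 244 \cdot \frac{1}{2} \cdot 3 = \left(-244\right) \frac{3}{2} = -366$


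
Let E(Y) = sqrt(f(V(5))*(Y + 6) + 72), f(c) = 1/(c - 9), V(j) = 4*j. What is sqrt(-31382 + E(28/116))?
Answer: sqrt(-3193463702 + 319*sqrt(7384531))/319 ≈ 177.13*I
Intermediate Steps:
f(c) = 1/(-9 + c)
E(Y) = sqrt(798/11 + Y/11) (E(Y) = sqrt((Y + 6)/(-9 + 4*5) + 72) = sqrt((6 + Y)/(-9 + 20) + 72) = sqrt((6 + Y)/11 + 72) = sqrt((6/11 + Y/11) + 72) = sqrt(798/11 + Y/11))
sqrt(-31382 + E(28/116)) = sqrt(-31382 + sqrt(8778 + 11*(28/116))/11) = sqrt(-31382 + sqrt(8778 + 11*(28*(1/116)))/11) = sqrt(-31382 + sqrt(8778 + 11*(7/29))/11) = sqrt(-31382 + sqrt(8778 + 77/29)/11) = sqrt(-31382 + sqrt(254639/29)/11) = sqrt(-31382 + (sqrt(7384531)/29)/11) = sqrt(-31382 + sqrt(7384531)/319)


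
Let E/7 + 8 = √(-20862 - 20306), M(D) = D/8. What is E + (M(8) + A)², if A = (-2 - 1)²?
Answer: 44 + 28*I*√2573 ≈ 44.0 + 1420.3*I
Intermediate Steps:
M(D) = D/8 (M(D) = D*(⅛) = D/8)
A = 9 (A = (-3)² = 9)
E = -56 + 28*I*√2573 (E = -56 + 7*√(-20862 - 20306) = -56 + 7*√(-41168) = -56 + 7*(4*I*√2573) = -56 + 28*I*√2573 ≈ -56.0 + 1420.3*I)
E + (M(8) + A)² = (-56 + 28*I*√2573) + ((⅛)*8 + 9)² = (-56 + 28*I*√2573) + (1 + 9)² = (-56 + 28*I*√2573) + 10² = (-56 + 28*I*√2573) + 100 = 44 + 28*I*√2573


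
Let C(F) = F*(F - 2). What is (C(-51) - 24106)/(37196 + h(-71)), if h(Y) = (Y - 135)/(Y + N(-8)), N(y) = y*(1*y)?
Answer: -149821/260578 ≈ -0.57496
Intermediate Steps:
N(y) = y**2 (N(y) = y*y = y**2)
C(F) = F*(-2 + F)
h(Y) = (-135 + Y)/(64 + Y) (h(Y) = (Y - 135)/(Y + (-8)**2) = (-135 + Y)/(Y + 64) = (-135 + Y)/(64 + Y))
(C(-51) - 24106)/(37196 + h(-71)) = (-51*(-2 - 51) - 24106)/(37196 + (-135 - 71)/(64 - 71)) = (-51*(-53) - 24106)/(37196 - 206/(-7)) = (2703 - 24106)/(37196 - 1/7*(-206)) = -21403/(37196 + 206/7) = -21403/260578/7 = -21403*7/260578 = -149821/260578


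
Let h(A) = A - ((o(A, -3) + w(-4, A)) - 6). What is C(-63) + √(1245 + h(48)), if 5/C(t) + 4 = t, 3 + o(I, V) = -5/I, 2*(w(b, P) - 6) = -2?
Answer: -5/67 + √186783/12 ≈ 35.941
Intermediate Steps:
w(b, P) = 5 (w(b, P) = 6 + (½)*(-2) = 6 - 1 = 5)
o(I, V) = -3 - 5/I
C(t) = 5/(-4 + t)
h(A) = 4 + A + 5/A (h(A) = A - (((-3 - 5/A) + 5) - 6) = A - ((2 - 5/A) - 6) = A - (-4 - 5/A) = A + (4 + 5/A) = 4 + A + 5/A)
C(-63) + √(1245 + h(48)) = 5/(-4 - 63) + √(1245 + (4 + 48 + 5/48)) = 5/(-67) + √(1245 + (4 + 48 + 5*(1/48))) = 5*(-1/67) + √(1245 + (4 + 48 + 5/48)) = -5/67 + √(1245 + 2501/48) = -5/67 + √(62261/48) = -5/67 + √186783/12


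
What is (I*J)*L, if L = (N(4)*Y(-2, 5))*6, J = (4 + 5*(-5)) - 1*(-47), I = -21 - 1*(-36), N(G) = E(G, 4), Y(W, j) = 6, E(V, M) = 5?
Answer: 70200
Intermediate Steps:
N(G) = 5
I = 15 (I = -21 + 36 = 15)
J = 26 (J = (4 - 25) + 47 = -21 + 47 = 26)
L = 180 (L = (5*6)*6 = 30*6 = 180)
(I*J)*L = (15*26)*180 = 390*180 = 70200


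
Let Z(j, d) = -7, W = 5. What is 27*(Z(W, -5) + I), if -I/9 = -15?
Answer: 3456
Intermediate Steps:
I = 135 (I = -9*(-15) = 135)
27*(Z(W, -5) + I) = 27*(-7 + 135) = 27*128 = 3456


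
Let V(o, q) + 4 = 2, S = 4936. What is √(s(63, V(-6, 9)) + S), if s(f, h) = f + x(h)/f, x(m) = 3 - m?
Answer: √2204594/21 ≈ 70.704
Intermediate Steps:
V(o, q) = -2 (V(o, q) = -4 + 2 = -2)
s(f, h) = f + (3 - h)/f
√(s(63, V(-6, 9)) + S) = √((3 + 63² - 1*(-2))/63 + 4936) = √((3 + 3969 + 2)/63 + 4936) = √((1/63)*3974 + 4936) = √(3974/63 + 4936) = √(314942/63) = √2204594/21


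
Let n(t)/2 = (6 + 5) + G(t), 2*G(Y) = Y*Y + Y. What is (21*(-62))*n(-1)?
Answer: -28644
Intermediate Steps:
G(Y) = Y/2 + Y²/2 (G(Y) = (Y*Y + Y)/2 = (Y² + Y)/2 = (Y + Y²)/2 = Y/2 + Y²/2)
n(t) = 22 + t*(1 + t) (n(t) = 2*((6 + 5) + t*(1 + t)/2) = 2*(11 + t*(1 + t)/2) = 22 + t*(1 + t))
(21*(-62))*n(-1) = (21*(-62))*(22 - (1 - 1)) = -1302*(22 - 1*0) = -1302*(22 + 0) = -1302*22 = -28644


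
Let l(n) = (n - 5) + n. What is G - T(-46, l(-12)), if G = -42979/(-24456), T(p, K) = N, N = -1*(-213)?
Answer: -5166149/24456 ≈ -211.24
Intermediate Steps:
l(n) = -5 + 2*n (l(n) = (-5 + n) + n = -5 + 2*n)
N = 213
T(p, K) = 213
G = 42979/24456 (G = -42979*(-1/24456) = 42979/24456 ≈ 1.7574)
G - T(-46, l(-12)) = 42979/24456 - 1*213 = 42979/24456 - 213 = -5166149/24456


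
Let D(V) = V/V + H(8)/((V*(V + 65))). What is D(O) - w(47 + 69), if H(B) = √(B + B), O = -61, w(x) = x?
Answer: -7016/61 ≈ -115.02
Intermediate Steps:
H(B) = √2*√B (H(B) = √(2*B) = √2*√B)
D(V) = 1 + 4/(V*(65 + V)) (D(V) = V/V + (√2*√8)/((V*(V + 65))) = 1 + (√2*(2*√2))/((V*(65 + V))) = 1 + 4*(1/(V*(65 + V))) = 1 + 4/(V*(65 + V)))
D(O) - w(47 + 69) = (4 + (-61)² + 65*(-61))/((-61)*(65 - 61)) - (47 + 69) = -1/61*(4 + 3721 - 3965)/4 - 1*116 = -1/61*¼*(-240) - 116 = 60/61 - 116 = -7016/61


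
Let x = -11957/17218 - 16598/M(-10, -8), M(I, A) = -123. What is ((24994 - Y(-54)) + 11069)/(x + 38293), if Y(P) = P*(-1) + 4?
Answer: 15250378614/16276353031 ≈ 0.93696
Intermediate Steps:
Y(P) = 4 - P (Y(P) = -P + 4 = 4 - P)
x = 284313653/2117814 (x = -11957/17218 - 16598/(-123) = -11957*1/17218 - 16598*(-1/123) = -11957/17218 + 16598/123 = 284313653/2117814 ≈ 134.25)
((24994 - Y(-54)) + 11069)/(x + 38293) = ((24994 - (4 - 1*(-54))) + 11069)/(284313653/2117814 + 38293) = ((24994 - (4 + 54)) + 11069)/(81381765155/2117814) = ((24994 - 1*58) + 11069)*(2117814/81381765155) = ((24994 - 58) + 11069)*(2117814/81381765155) = (24936 + 11069)*(2117814/81381765155) = 36005*(2117814/81381765155) = 15250378614/16276353031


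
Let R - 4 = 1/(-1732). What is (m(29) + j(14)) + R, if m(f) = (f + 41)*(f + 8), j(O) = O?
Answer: 4517055/1732 ≈ 2608.0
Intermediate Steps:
m(f) = (8 + f)*(41 + f) (m(f) = (41 + f)*(8 + f) = (8 + f)*(41 + f))
R = 6927/1732 (R = 4 + 1/(-1732) = 4 - 1/1732 = 6927/1732 ≈ 3.9994)
(m(29) + j(14)) + R = ((328 + 29² + 49*29) + 14) + 6927/1732 = ((328 + 841 + 1421) + 14) + 6927/1732 = (2590 + 14) + 6927/1732 = 2604 + 6927/1732 = 4517055/1732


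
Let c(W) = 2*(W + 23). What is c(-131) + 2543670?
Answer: 2543454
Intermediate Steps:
c(W) = 46 + 2*W (c(W) = 2*(23 + W) = 46 + 2*W)
c(-131) + 2543670 = (46 + 2*(-131)) + 2543670 = (46 - 262) + 2543670 = -216 + 2543670 = 2543454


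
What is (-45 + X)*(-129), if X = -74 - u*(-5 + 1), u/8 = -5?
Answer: 35991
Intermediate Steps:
u = -40 (u = 8*(-5) = -40)
X = -234 (X = -74 - (-40)*(-5 + 1) = -74 - (-40)*(-4) = -74 - 1*160 = -74 - 160 = -234)
(-45 + X)*(-129) = (-45 - 234)*(-129) = -279*(-129) = 35991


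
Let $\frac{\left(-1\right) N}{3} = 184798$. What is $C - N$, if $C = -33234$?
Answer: $521160$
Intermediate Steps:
$N = -554394$ ($N = \left(-3\right) 184798 = -554394$)
$C - N = -33234 - -554394 = -33234 + 554394 = 521160$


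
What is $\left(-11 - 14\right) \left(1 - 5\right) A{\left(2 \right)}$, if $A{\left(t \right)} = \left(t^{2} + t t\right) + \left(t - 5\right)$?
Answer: $500$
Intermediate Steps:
$A{\left(t \right)} = -5 + t + 2 t^{2}$ ($A{\left(t \right)} = \left(t^{2} + t^{2}\right) + \left(-5 + t\right) = 2 t^{2} + \left(-5 + t\right) = -5 + t + 2 t^{2}$)
$\left(-11 - 14\right) \left(1 - 5\right) A{\left(2 \right)} = \left(-11 - 14\right) \left(1 - 5\right) \left(-5 + 2 + 2 \cdot 2^{2}\right) = - 25 \left(- 4 \left(-5 + 2 + 2 \cdot 4\right)\right) = - 25 \left(- 4 \left(-5 + 2 + 8\right)\right) = - 25 \left(\left(-4\right) 5\right) = \left(-25\right) \left(-20\right) = 500$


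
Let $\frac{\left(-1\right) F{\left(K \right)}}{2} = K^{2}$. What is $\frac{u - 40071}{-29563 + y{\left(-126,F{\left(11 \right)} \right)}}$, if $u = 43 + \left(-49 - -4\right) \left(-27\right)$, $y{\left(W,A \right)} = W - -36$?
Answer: $\frac{38813}{29653} \approx 1.3089$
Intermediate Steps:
$F{\left(K \right)} = - 2 K^{2}$
$y{\left(W,A \right)} = 36 + W$ ($y{\left(W,A \right)} = W + 36 = 36 + W$)
$u = 1258$ ($u = 43 + \left(-49 + 4\right) \left(-27\right) = 43 - -1215 = 43 + 1215 = 1258$)
$\frac{u - 40071}{-29563 + y{\left(-126,F{\left(11 \right)} \right)}} = \frac{1258 - 40071}{-29563 + \left(36 - 126\right)} = - \frac{38813}{-29563 - 90} = - \frac{38813}{-29653} = \left(-38813\right) \left(- \frac{1}{29653}\right) = \frac{38813}{29653}$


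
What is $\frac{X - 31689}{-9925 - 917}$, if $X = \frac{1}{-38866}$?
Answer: $\frac{1231624675}{421385172} \approx 2.9228$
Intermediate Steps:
$X = - \frac{1}{38866} \approx -2.5729 \cdot 10^{-5}$
$\frac{X - 31689}{-9925 - 917} = \frac{- \frac{1}{38866} - 31689}{-9925 - 917} = - \frac{1231624675}{38866 \left(-10842\right)} = \left(- \frac{1231624675}{38866}\right) \left(- \frac{1}{10842}\right) = \frac{1231624675}{421385172}$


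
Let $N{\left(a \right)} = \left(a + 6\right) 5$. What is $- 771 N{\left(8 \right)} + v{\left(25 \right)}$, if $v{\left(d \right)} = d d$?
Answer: $-53345$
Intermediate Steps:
$N{\left(a \right)} = 30 + 5 a$ ($N{\left(a \right)} = \left(6 + a\right) 5 = 30 + 5 a$)
$v{\left(d \right)} = d^{2}$
$- 771 N{\left(8 \right)} + v{\left(25 \right)} = - 771 \left(30 + 5 \cdot 8\right) + 25^{2} = - 771 \left(30 + 40\right) + 625 = \left(-771\right) 70 + 625 = -53970 + 625 = -53345$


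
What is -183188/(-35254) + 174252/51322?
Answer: 3886163636/452326447 ≈ 8.5915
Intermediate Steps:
-183188/(-35254) + 174252/51322 = -183188*(-1/35254) + 174252*(1/51322) = 91594/17627 + 87126/25661 = 3886163636/452326447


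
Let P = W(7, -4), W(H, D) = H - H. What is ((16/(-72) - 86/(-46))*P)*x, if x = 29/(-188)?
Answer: 0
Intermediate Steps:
W(H, D) = 0
P = 0
x = -29/188 (x = 29*(-1/188) = -29/188 ≈ -0.15426)
((16/(-72) - 86/(-46))*P)*x = ((16/(-72) - 86/(-46))*0)*(-29/188) = ((16*(-1/72) - 86*(-1/46))*0)*(-29/188) = ((-2/9 + 43/23)*0)*(-29/188) = ((341/207)*0)*(-29/188) = 0*(-29/188) = 0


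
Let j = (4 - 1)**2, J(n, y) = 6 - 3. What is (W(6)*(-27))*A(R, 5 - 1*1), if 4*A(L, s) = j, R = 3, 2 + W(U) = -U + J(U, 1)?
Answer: 1215/4 ≈ 303.75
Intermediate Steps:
J(n, y) = 3
W(U) = 1 - U (W(U) = -2 + (-U + 3) = -2 + (3 - U) = 1 - U)
j = 9 (j = 3**2 = 9)
A(L, s) = 9/4 (A(L, s) = (1/4)*9 = 9/4)
(W(6)*(-27))*A(R, 5 - 1*1) = ((1 - 1*6)*(-27))*(9/4) = ((1 - 6)*(-27))*(9/4) = -5*(-27)*(9/4) = 135*(9/4) = 1215/4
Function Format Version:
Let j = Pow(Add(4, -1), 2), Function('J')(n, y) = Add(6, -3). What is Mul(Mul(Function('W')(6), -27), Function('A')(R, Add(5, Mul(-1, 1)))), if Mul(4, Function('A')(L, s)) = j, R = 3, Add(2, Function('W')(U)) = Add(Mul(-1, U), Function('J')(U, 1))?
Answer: Rational(1215, 4) ≈ 303.75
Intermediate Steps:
Function('J')(n, y) = 3
Function('W')(U) = Add(1, Mul(-1, U)) (Function('W')(U) = Add(-2, Add(Mul(-1, U), 3)) = Add(-2, Add(3, Mul(-1, U))) = Add(1, Mul(-1, U)))
j = 9 (j = Pow(3, 2) = 9)
Function('A')(L, s) = Rational(9, 4) (Function('A')(L, s) = Mul(Rational(1, 4), 9) = Rational(9, 4))
Mul(Mul(Function('W')(6), -27), Function('A')(R, Add(5, Mul(-1, 1)))) = Mul(Mul(Add(1, Mul(-1, 6)), -27), Rational(9, 4)) = Mul(Mul(Add(1, -6), -27), Rational(9, 4)) = Mul(Mul(-5, -27), Rational(9, 4)) = Mul(135, Rational(9, 4)) = Rational(1215, 4)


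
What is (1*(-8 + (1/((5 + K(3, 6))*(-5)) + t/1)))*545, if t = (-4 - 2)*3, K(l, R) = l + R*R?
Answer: -623589/44 ≈ -14172.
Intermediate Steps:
K(l, R) = l + R²
t = -18 (t = -6*3 = -18)
(1*(-8 + (1/((5 + K(3, 6))*(-5)) + t/1)))*545 = (1*(-8 + (1/((5 + (3 + 6²))*(-5)) - 18/1)))*545 = (1*(-8 + (-⅕/(5 + (3 + 36)) - 18*1)))*545 = (1*(-8 + (-⅕/(5 + 39) - 18)))*545 = (1*(-8 + (-⅕/44 - 18)))*545 = (1*(-8 + ((1/44)*(-⅕) - 18)))*545 = (1*(-8 + (-1/220 - 18)))*545 = (1*(-8 - 3961/220))*545 = (1*(-5721/220))*545 = -5721/220*545 = -623589/44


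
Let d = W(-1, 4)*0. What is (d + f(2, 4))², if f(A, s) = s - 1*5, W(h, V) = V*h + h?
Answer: 1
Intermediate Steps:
W(h, V) = h + V*h
d = 0 (d = -(1 + 4)*0 = -1*5*0 = -5*0 = 0)
f(A, s) = -5 + s (f(A, s) = s - 5 = -5 + s)
(d + f(2, 4))² = (0 + (-5 + 4))² = (0 - 1)² = (-1)² = 1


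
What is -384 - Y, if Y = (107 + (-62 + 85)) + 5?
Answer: -519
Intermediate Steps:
Y = 135 (Y = (107 + 23) + 5 = 130 + 5 = 135)
-384 - Y = -384 - 1*135 = -384 - 135 = -519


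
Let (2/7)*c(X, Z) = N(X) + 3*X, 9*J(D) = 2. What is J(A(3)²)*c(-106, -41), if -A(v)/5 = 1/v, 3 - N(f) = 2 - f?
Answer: -329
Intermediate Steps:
N(f) = 1 + f (N(f) = 3 - (2 - f) = 3 + (-2 + f) = 1 + f)
A(v) = -5/v
J(D) = 2/9 (J(D) = (⅑)*2 = 2/9)
c(X, Z) = 7/2 + 14*X (c(X, Z) = 7*((1 + X) + 3*X)/2 = 7*(1 + 4*X)/2 = 7/2 + 14*X)
J(A(3)²)*c(-106, -41) = 2*(7/2 + 14*(-106))/9 = 2*(7/2 - 1484)/9 = (2/9)*(-2961/2) = -329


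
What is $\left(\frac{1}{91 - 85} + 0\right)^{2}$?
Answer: $\frac{1}{36} \approx 0.027778$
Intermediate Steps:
$\left(\frac{1}{91 - 85} + 0\right)^{2} = \left(\frac{1}{6} + 0\right)^{2} = \left(\frac{1}{6}\right)^{2} = \frac{1}{36}$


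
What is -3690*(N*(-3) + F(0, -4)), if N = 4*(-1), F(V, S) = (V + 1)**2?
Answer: -47970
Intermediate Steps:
F(V, S) = (1 + V)**2
N = -4
-3690*(N*(-3) + F(0, -4)) = -3690*(-4*(-3) + (1 + 0)**2) = -3690*(12 + 1**2) = -3690*(12 + 1) = -3690*13 = -90*533 = -47970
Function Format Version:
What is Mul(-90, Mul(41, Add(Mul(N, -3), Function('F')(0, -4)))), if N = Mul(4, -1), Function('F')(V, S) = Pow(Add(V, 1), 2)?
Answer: -47970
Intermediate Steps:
Function('F')(V, S) = Pow(Add(1, V), 2)
N = -4
Mul(-90, Mul(41, Add(Mul(N, -3), Function('F')(0, -4)))) = Mul(-90, Mul(41, Add(Mul(-4, -3), Pow(Add(1, 0), 2)))) = Mul(-90, Mul(41, Add(12, Pow(1, 2)))) = Mul(-90, Mul(41, Add(12, 1))) = Mul(-90, Mul(41, 13)) = Mul(-90, 533) = -47970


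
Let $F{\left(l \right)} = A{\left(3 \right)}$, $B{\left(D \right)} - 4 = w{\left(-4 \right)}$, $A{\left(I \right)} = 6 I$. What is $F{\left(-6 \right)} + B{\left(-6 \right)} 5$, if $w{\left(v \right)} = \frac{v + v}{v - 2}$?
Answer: $\frac{134}{3} \approx 44.667$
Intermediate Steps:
$w{\left(v \right)} = \frac{2 v}{-2 + v}$
$B{\left(D \right)} = \frac{16}{3}$ ($B{\left(D \right)} = 4 + 2 \left(-4\right) \frac{1}{-2 - 4} = 4 + 2 \left(-4\right) \frac{1}{-6} = 4 + 2 \left(-4\right) \left(- \frac{1}{6}\right) = 4 + \frac{4}{3} = \frac{16}{3}$)
$F{\left(l \right)} = 18$ ($F{\left(l \right)} = 6 \cdot 3 = 18$)
$F{\left(-6 \right)} + B{\left(-6 \right)} 5 = 18 + \frac{16}{3} \cdot 5 = 18 + \frac{80}{3} = \frac{134}{3}$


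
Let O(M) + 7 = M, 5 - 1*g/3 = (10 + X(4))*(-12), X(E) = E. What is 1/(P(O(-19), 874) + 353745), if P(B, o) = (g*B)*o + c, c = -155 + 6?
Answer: -1/11440160 ≈ -8.7411e-8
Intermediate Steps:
g = 519 (g = 15 - 3*(10 + 4)*(-12) = 15 - 42*(-12) = 15 - 3*(-168) = 15 + 504 = 519)
O(M) = -7 + M
c = -149
P(B, o) = -149 + 519*B*o (P(B, o) = (519*B)*o - 149 = 519*B*o - 149 = -149 + 519*B*o)
1/(P(O(-19), 874) + 353745) = 1/((-149 + 519*(-7 - 19)*874) + 353745) = 1/((-149 + 519*(-26)*874) + 353745) = 1/((-149 - 11793756) + 353745) = 1/(-11793905 + 353745) = 1/(-11440160) = -1/11440160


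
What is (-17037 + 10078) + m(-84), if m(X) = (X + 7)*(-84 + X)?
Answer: 5977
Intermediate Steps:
m(X) = (-84 + X)*(7 + X) (m(X) = (7 + X)*(-84 + X) = (-84 + X)*(7 + X))
(-17037 + 10078) + m(-84) = (-17037 + 10078) + (-588 + (-84)² - 77*(-84)) = -6959 + (-588 + 7056 + 6468) = -6959 + 12936 = 5977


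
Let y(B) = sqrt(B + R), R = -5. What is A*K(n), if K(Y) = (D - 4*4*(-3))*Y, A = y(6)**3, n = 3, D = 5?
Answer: 159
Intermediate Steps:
y(B) = sqrt(-5 + B) (y(B) = sqrt(B - 5) = sqrt(-5 + B))
A = 1 (A = (sqrt(-5 + 6))**3 = (sqrt(1))**3 = 1**3 = 1)
K(Y) = 53*Y (K(Y) = (5 - 4*4*(-3))*Y = (5 - 16*(-3))*Y = (5 + 48)*Y = 53*Y)
A*K(n) = 1*(53*3) = 1*159 = 159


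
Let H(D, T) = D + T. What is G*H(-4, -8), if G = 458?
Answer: -5496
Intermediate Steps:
G*H(-4, -8) = 458*(-4 - 8) = 458*(-12) = -5496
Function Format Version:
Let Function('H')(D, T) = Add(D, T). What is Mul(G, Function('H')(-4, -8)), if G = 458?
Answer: -5496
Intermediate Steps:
Mul(G, Function('H')(-4, -8)) = Mul(458, Add(-4, -8)) = Mul(458, -12) = -5496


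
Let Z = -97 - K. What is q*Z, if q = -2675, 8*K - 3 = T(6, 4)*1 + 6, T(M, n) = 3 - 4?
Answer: 262150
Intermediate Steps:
T(M, n) = -1
K = 1 (K = 3/8 + (-1*1 + 6)/8 = 3/8 + (-1 + 6)/8 = 3/8 + (⅛)*5 = 3/8 + 5/8 = 1)
Z = -98 (Z = -97 - 1*1 = -97 - 1 = -98)
q*Z = -2675*(-98) = 262150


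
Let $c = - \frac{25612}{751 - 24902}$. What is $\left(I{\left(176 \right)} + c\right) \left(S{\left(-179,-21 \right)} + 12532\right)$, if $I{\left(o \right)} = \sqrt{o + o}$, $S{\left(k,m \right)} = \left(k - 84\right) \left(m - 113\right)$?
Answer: $\frac{1223587688}{24151} + 191096 \sqrt{22} \approx 9.4698 \cdot 10^{5}$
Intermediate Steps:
$S{\left(k,m \right)} = \left(-113 + m\right) \left(-84 + k\right)$ ($S{\left(k,m \right)} = \left(-84 + k\right) \left(-113 + m\right) = \left(-113 + m\right) \left(-84 + k\right)$)
$I{\left(o \right)} = \sqrt{2} \sqrt{o}$ ($I{\left(o \right)} = \sqrt{2 o} = \sqrt{2} \sqrt{o}$)
$c = \frac{25612}{24151}$ ($c = - \frac{25612}{-24151} = \left(-25612\right) \left(- \frac{1}{24151}\right) = \frac{25612}{24151} \approx 1.0605$)
$\left(I{\left(176 \right)} + c\right) \left(S{\left(-179,-21 \right)} + 12532\right) = \left(\sqrt{2} \sqrt{176} + \frac{25612}{24151}\right) \left(\left(9492 - -20227 - -1764 - -3759\right) + 12532\right) = \left(\sqrt{2} \cdot 4 \sqrt{11} + \frac{25612}{24151}\right) \left(\left(9492 + 20227 + 1764 + 3759\right) + 12532\right) = \left(4 \sqrt{22} + \frac{25612}{24151}\right) \left(35242 + 12532\right) = \left(\frac{25612}{24151} + 4 \sqrt{22}\right) 47774 = \frac{1223587688}{24151} + 191096 \sqrt{22}$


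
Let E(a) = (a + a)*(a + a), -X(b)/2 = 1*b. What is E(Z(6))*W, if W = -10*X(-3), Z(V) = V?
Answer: -8640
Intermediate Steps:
X(b) = -2*b
E(a) = 4*a² (E(a) = (2*a)*(2*a) = 4*a²)
W = -60 (W = -(-20)*(-3) = -10*6 = -60)
E(Z(6))*W = (4*6²)*(-60) = (4*36)*(-60) = 144*(-60) = -8640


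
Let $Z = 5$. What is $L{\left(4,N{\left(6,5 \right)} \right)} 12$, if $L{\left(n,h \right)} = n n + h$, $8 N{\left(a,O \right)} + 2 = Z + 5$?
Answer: $204$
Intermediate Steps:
$N{\left(a,O \right)} = 1$ ($N{\left(a,O \right)} = - \frac{1}{4} + \frac{5 + 5}{8} = - \frac{1}{4} + \frac{1}{8} \cdot 10 = - \frac{1}{4} + \frac{5}{4} = 1$)
$L{\left(n,h \right)} = h + n^{2}$ ($L{\left(n,h \right)} = n^{2} + h = h + n^{2}$)
$L{\left(4,N{\left(6,5 \right)} \right)} 12 = \left(1 + 4^{2}\right) 12 = \left(1 + 16\right) 12 = 17 \cdot 12 = 204$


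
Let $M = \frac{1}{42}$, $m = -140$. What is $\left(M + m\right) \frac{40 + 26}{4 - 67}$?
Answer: $\frac{64669}{441} \approx 146.64$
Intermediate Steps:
$M = \frac{1}{42} \approx 0.02381$
$\left(M + m\right) \frac{40 + 26}{4 - 67} = \left(\frac{1}{42} - 140\right) \frac{40 + 26}{4 - 67} = - \frac{5879 \frac{66}{-63}}{42} = - \frac{5879 \cdot 66 \left(- \frac{1}{63}\right)}{42} = \left(- \frac{5879}{42}\right) \left(- \frac{22}{21}\right) = \frac{64669}{441}$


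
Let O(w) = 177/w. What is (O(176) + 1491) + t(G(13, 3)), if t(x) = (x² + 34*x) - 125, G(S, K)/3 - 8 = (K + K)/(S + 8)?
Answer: 24406145/8624 ≈ 2830.0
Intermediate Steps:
G(S, K) = 24 + 6*K/(8 + S) (G(S, K) = 24 + 3*((K + K)/(S + 8)) = 24 + 3*((2*K)/(8 + S)) = 24 + 3*(2*K/(8 + S)) = 24 + 6*K/(8 + S))
t(x) = -125 + x² + 34*x
(O(176) + 1491) + t(G(13, 3)) = (177/176 + 1491) + (-125 + (6*(32 + 3 + 4*13)/(8 + 13))² + 34*(6*(32 + 3 + 4*13)/(8 + 13))) = (177*(1/176) + 1491) + (-125 + (6*(32 + 3 + 52)/21)² + 34*(6*(32 + 3 + 52)/21)) = (177/176 + 1491) + (-125 + (6*(1/21)*87)² + 34*(6*(1/21)*87)) = 262593/176 + (-125 + (174/7)² + 34*(174/7)) = 262593/176 + (-125 + 30276/49 + 5916/7) = 262593/176 + 65563/49 = 24406145/8624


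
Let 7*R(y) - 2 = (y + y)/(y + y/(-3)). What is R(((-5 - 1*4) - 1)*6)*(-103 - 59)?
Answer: -810/7 ≈ -115.71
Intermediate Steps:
R(y) = 5/7 (R(y) = 2/7 + ((y + y)/(y + y/(-3)))/7 = 2/7 + ((2*y)/(y + y*(-1/3)))/7 = 2/7 + ((2*y)/(y - y/3))/7 = 2/7 + ((2*y)/((2*y/3)))/7 = 2/7 + ((2*y)*(3/(2*y)))/7 = 2/7 + (1/7)*3 = 2/7 + 3/7 = 5/7)
R(((-5 - 1*4) - 1)*6)*(-103 - 59) = 5*(-103 - 59)/7 = (5/7)*(-162) = -810/7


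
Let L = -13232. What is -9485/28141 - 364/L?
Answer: -28815549/93090428 ≈ -0.30954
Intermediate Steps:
-9485/28141 - 364/L = -9485/28141 - 364/(-13232) = -9485*1/28141 - 364*(-1/13232) = -9485/28141 + 91/3308 = -28815549/93090428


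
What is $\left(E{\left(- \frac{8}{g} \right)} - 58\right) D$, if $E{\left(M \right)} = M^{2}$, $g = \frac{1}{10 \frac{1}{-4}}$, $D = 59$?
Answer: $20178$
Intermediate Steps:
$g = - \frac{2}{5}$ ($g = \frac{1}{10 \left(- \frac{1}{4}\right)} = \frac{1}{- \frac{5}{2}} = - \frac{2}{5} \approx -0.4$)
$\left(E{\left(- \frac{8}{g} \right)} - 58\right) D = \left(\left(- \frac{8}{- \frac{2}{5}}\right)^{2} - 58\right) 59 = \left(\left(\left(-8\right) \left(- \frac{5}{2}\right)\right)^{2} - 58\right) 59 = \left(20^{2} - 58\right) 59 = \left(400 - 58\right) 59 = 342 \cdot 59 = 20178$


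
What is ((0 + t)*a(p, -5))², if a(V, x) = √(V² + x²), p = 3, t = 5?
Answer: 850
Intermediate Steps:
((0 + t)*a(p, -5))² = ((0 + 5)*√(3² + (-5)²))² = (5*√(9 + 25))² = (5*√34)² = 850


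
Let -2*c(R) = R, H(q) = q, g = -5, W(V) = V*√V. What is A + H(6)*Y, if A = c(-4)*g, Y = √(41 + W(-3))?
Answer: -10 + 6*√(41 - 3*I*√3) ≈ 28.495 - 2.4297*I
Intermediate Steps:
W(V) = V^(3/2)
Y = √(41 - 3*I*√3) (Y = √(41 + (-3)^(3/2)) = √(41 - 3*I*√3) ≈ 6.4159 - 0.40494*I)
c(R) = -R/2
A = -10 (A = -½*(-4)*(-5) = 2*(-5) = -10)
A + H(6)*Y = -10 + 6*√(41 - 3*I*√3)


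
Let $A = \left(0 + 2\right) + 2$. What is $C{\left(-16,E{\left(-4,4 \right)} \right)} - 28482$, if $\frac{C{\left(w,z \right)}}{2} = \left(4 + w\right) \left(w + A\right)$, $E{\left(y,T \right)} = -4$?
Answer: $-28194$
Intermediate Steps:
$A = 4$ ($A = 2 + 2 = 4$)
$C{\left(w,z \right)} = 2 \left(4 + w\right)^{2}$ ($C{\left(w,z \right)} = 2 \left(4 + w\right) \left(w + 4\right) = 2 \left(4 + w\right) \left(4 + w\right) = 2 \left(4 + w\right)^{2}$)
$C{\left(-16,E{\left(-4,4 \right)} \right)} - 28482 = \left(32 + 2 \left(-16\right)^{2} + 16 \left(-16\right)\right) - 28482 = \left(32 + 2 \cdot 256 - 256\right) - 28482 = \left(32 + 512 - 256\right) - 28482 = 288 - 28482 = -28194$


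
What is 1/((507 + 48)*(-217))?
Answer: -1/120435 ≈ -8.3032e-6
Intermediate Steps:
1/((507 + 48)*(-217)) = -1/217/555 = (1/555)*(-1/217) = -1/120435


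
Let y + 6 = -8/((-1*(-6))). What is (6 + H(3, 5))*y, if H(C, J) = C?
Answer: -66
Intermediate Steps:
y = -22/3 (y = -6 - 8/((-1*(-6))) = -6 - 8/6 = -6 - 8*⅙ = -6 - 4/3 = -22/3 ≈ -7.3333)
(6 + H(3, 5))*y = (6 + 3)*(-22/3) = 9*(-22/3) = -66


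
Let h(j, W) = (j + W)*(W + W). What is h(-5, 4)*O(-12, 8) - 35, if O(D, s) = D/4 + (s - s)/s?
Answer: -11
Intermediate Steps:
h(j, W) = 2*W*(W + j) (h(j, W) = (W + j)*(2*W) = 2*W*(W + j))
O(D, s) = D/4 (O(D, s) = D*(¼) + 0/s = D/4 + 0 = D/4)
h(-5, 4)*O(-12, 8) - 35 = (2*4*(4 - 5))*((¼)*(-12)) - 35 = (2*4*(-1))*(-3) - 35 = -8*(-3) - 35 = 24 - 35 = -11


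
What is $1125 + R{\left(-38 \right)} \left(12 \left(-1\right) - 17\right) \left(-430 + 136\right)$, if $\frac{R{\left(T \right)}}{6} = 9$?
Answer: $461529$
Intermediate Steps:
$R{\left(T \right)} = 54$ ($R{\left(T \right)} = 6 \cdot 9 = 54$)
$1125 + R{\left(-38 \right)} \left(12 \left(-1\right) - 17\right) \left(-430 + 136\right) = 1125 + 54 \left(12 \left(-1\right) - 17\right) \left(-430 + 136\right) = 1125 + 54 \left(-12 - 17\right) \left(-294\right) = 1125 + 54 \left(\left(-29\right) \left(-294\right)\right) = 1125 + 54 \cdot 8526 = 1125 + 460404 = 461529$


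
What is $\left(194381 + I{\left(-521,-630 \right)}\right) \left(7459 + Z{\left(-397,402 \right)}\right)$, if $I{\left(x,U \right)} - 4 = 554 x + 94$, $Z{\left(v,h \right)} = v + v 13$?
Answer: $-178988655$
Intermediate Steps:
$Z{\left(v,h \right)} = 14 v$ ($Z{\left(v,h \right)} = v + 13 v = 14 v$)
$I{\left(x,U \right)} = 98 + 554 x$ ($I{\left(x,U \right)} = 4 + \left(554 x + 94\right) = 4 + \left(94 + 554 x\right) = 98 + 554 x$)
$\left(194381 + I{\left(-521,-630 \right)}\right) \left(7459 + Z{\left(-397,402 \right)}\right) = \left(194381 + \left(98 + 554 \left(-521\right)\right)\right) \left(7459 + 14 \left(-397\right)\right) = \left(194381 + \left(98 - 288634\right)\right) \left(7459 - 5558\right) = \left(194381 - 288536\right) 1901 = \left(-94155\right) 1901 = -178988655$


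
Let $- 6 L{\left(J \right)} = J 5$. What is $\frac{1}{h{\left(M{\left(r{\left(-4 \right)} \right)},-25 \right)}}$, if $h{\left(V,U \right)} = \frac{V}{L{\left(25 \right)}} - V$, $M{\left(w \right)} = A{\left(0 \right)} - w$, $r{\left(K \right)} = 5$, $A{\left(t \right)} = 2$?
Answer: $\frac{125}{393} \approx 0.31807$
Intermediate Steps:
$L{\left(J \right)} = - \frac{5 J}{6}$ ($L{\left(J \right)} = - \frac{J 5}{6} = - \frac{5 J}{6}$)
$M{\left(w \right)} = 2 - w$
$h{\left(V,U \right)} = - \frac{131 V}{125}$ ($h{\left(V,U \right)} = \frac{V}{\left(- \frac{5}{6}\right) 25} - V = \frac{V}{- \frac{125}{6}} - V = V \left(- \frac{6}{125}\right) - V = - \frac{6 V}{125} - V = - \frac{131 V}{125}$)
$\frac{1}{h{\left(M{\left(r{\left(-4 \right)} \right)},-25 \right)}} = \frac{1}{\left(- \frac{131}{125}\right) \left(2 - 5\right)} = \frac{1}{\left(- \frac{131}{125}\right) \left(-3\right)} = \frac{1}{\frac{393}{125}} = \frac{125}{393}$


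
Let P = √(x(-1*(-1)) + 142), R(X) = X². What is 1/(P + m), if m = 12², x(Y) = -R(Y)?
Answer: 48/6865 - √141/20595 ≈ 0.0064154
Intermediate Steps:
x(Y) = -Y²
P = √141 (P = √(-(-1*(-1))² + 142) = √(-1*1² + 142) = √(-1*1 + 142) = √(-1 + 142) = √141 ≈ 11.874)
m = 144
1/(P + m) = 1/(√141 + 144) = 1/(144 + √141)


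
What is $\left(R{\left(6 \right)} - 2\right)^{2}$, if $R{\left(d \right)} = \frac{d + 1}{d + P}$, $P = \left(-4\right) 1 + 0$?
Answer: $\frac{9}{4} \approx 2.25$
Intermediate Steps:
$P = -4$ ($P = -4 + 0 = -4$)
$R{\left(d \right)} = \frac{1 + d}{-4 + d}$ ($R{\left(d \right)} = \frac{d + 1}{d - 4} = \frac{1 + d}{-4 + d}$)
$\left(R{\left(6 \right)} - 2\right)^{2} = \left(\frac{1 + 6}{-4 + 6} - 2\right)^{2} = \left(\frac{1}{2} \cdot 7 - 2\right)^{2} = \left(\frac{7}{2} - 2\right)^{2} = \left(\frac{3}{2}\right)^{2} = \frac{9}{4}$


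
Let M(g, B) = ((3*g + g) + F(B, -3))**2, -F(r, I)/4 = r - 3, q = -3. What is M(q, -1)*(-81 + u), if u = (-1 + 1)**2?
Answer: -1296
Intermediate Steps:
F(r, I) = 12 - 4*r (F(r, I) = -4*(r - 3) = -4*(-3 + r) = 12 - 4*r)
M(g, B) = (12 - 4*B + 4*g)**2 (M(g, B) = ((3*g + g) + (12 - 4*B))**2 = (4*g + (12 - 4*B))**2 = (12 - 4*B + 4*g)**2)
u = 0 (u = 0**2 = 0)
M(q, -1)*(-81 + u) = (16*(3 - 3 - 1*(-1))**2)*(-81 + 0) = (16*(3 - 3 + 1)**2)*(-81) = (16*1**2)*(-81) = (16*1)*(-81) = 16*(-81) = -1296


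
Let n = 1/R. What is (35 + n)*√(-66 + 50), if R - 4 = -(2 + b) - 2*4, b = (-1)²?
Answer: 976*I/7 ≈ 139.43*I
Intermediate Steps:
b = 1
R = -7 (R = 4 + (-(2 + 1) - 2*4) = 4 + (-1*3 - 8) = 4 + (-3 - 8) = 4 - 11 = -7)
n = -⅐ (n = 1/(-7) = -⅐ ≈ -0.14286)
(35 + n)*√(-66 + 50) = (35 - ⅐)*√(-66 + 50) = 244*√(-16)/7 = 244*(4*I)/7 = 976*I/7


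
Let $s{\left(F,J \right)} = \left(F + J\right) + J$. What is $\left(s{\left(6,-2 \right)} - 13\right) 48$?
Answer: $-528$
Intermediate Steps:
$s{\left(F,J \right)} = F + 2 J$
$\left(s{\left(6,-2 \right)} - 13\right) 48 = \left(\left(6 + 2 \left(-2\right)\right) - 13\right) 48 = \left(\left(6 - 4\right) - 13\right) 48 = \left(2 - 13\right) 48 = \left(-11\right) 48 = -528$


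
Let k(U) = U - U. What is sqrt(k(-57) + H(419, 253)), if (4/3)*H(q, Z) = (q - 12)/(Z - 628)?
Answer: I*sqrt(2035)/50 ≈ 0.90222*I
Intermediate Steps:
H(q, Z) = 3*(-12 + q)/(4*(-628 + Z)) (H(q, Z) = 3*((q - 12)/(Z - 628))/4 = 3*((-12 + q)/(-628 + Z))/4 = 3*(-12 + q)/(4*(-628 + Z)))
k(U) = 0
sqrt(k(-57) + H(419, 253)) = sqrt(0 + 3*(-12 + 419)/(4*(-628 + 253))) = sqrt(0 + (3/4)*407/(-375)) = sqrt(0 + (3/4)*(-1/375)*407) = sqrt(0 - 407/500) = sqrt(-407/500) = I*sqrt(2035)/50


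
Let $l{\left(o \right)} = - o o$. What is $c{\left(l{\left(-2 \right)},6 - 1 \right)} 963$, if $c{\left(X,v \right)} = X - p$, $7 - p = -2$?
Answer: $-12519$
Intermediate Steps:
$p = 9$ ($p = 7 - -2 = 7 + 2 = 9$)
$l{\left(o \right)} = - o^{2}$
$c{\left(X,v \right)} = -9 + X$ ($c{\left(X,v \right)} = X - 9 = -9 + X$)
$c{\left(l{\left(-2 \right)},6 - 1 \right)} 963 = \left(-9 - \left(-2\right)^{2}\right) 963 = \left(-9 - 4\right) 963 = \left(-13\right) 963 = -12519$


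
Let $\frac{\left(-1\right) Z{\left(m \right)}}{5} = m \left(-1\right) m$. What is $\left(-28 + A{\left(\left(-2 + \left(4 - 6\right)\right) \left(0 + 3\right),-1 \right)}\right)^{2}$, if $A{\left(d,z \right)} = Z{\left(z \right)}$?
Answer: $529$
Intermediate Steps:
$Z{\left(m \right)} = 5 m^{2}$ ($Z{\left(m \right)} = - 5 m \left(-1\right) m = - 5 - m m = - 5 \left(- m^{2}\right) = 5 m^{2}$)
$A{\left(d,z \right)} = 5 z^{2}$
$\left(-28 + A{\left(\left(-2 + \left(4 - 6\right)\right) \left(0 + 3\right),-1 \right)}\right)^{2} = \left(-28 + 5 \left(-1\right)^{2}\right)^{2} = \left(-28 + 5 \cdot 1\right)^{2} = \left(-28 + 5\right)^{2} = \left(-23\right)^{2} = 529$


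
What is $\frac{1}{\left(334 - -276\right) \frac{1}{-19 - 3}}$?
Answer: $- \frac{11}{305} \approx -0.036066$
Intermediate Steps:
$\frac{1}{\left(334 - -276\right) \frac{1}{-19 - 3}} = \frac{1}{\left(334 + 276\right) \frac{1}{-22}} = \frac{1}{610 \left(- \frac{1}{22}\right)} = \frac{1}{- \frac{305}{11}} = - \frac{11}{305}$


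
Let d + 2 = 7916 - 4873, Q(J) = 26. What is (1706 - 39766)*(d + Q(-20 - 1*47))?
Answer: -116730020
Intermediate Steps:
d = 3041 (d = -2 + (7916 - 4873) = -2 + 3043 = 3041)
(1706 - 39766)*(d + Q(-20 - 1*47)) = (1706 - 39766)*(3041 + 26) = -38060*3067 = -116730020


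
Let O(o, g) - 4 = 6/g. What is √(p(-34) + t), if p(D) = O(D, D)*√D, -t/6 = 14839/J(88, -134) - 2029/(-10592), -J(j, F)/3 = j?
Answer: √(170271967751 + 1937038480*I*√34)/22508 ≈ 18.343 + 0.60772*I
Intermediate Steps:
J(j, F) = -3*j
O(o, g) = 4 + 6/g
t = 1779989/5296 (t = -6*(14839/((-3*88)) - 2029/(-10592)) = -6*(14839/(-264) - 2029*(-1/10592)) = -6*(14839*(-1/264) + 2029/10592) = -6*(-1349/24 + 2029/10592) = -6*(-1779989/31776) = 1779989/5296 ≈ 336.10)
p(D) = √D*(4 + 6/D) (p(D) = (4 + 6/D)*√D = √D*(4 + 6/D))
√(p(-34) + t) = √(2*(3 + 2*(-34))/√(-34) + 1779989/5296) = √(2*(-I*√34/34)*(3 - 68) + 1779989/5296) = √(2*(-I*√34/34)*(-65) + 1779989/5296) = √(65*I*√34/17 + 1779989/5296) = √(1779989/5296 + 65*I*√34/17)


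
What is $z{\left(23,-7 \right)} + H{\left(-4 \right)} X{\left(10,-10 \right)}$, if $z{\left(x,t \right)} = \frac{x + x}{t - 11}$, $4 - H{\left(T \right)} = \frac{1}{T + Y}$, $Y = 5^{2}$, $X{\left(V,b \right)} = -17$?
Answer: $- \frac{4394}{63} \approx -69.746$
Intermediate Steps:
$Y = 25$
$H{\left(T \right)} = 4 - \frac{1}{25 + T}$ ($H{\left(T \right)} = 4 - \frac{1}{T + 25} = 4 - \frac{1}{25 + T}$)
$z{\left(x,t \right)} = \frac{2 x}{-11 + t}$
$z{\left(23,-7 \right)} + H{\left(-4 \right)} X{\left(10,-10 \right)} = 2 \cdot 23 \frac{1}{-11 - 7} + \frac{99 + 4 \left(-4\right)}{25 - 4} \left(-17\right) = 2 \cdot 23 \frac{1}{-18} + \frac{99 - 16}{21} \left(-17\right) = 2 \cdot 23 \left(- \frac{1}{18}\right) + \frac{1}{21} \cdot 83 \left(-17\right) = - \frac{23}{9} + \frac{83}{21} \left(-17\right) = - \frac{23}{9} - \frac{1411}{21} = - \frac{4394}{63}$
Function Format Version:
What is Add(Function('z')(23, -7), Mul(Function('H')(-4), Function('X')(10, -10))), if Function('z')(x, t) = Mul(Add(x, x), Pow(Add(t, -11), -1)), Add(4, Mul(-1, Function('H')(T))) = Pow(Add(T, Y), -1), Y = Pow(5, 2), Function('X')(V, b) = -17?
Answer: Rational(-4394, 63) ≈ -69.746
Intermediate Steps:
Y = 25
Function('H')(T) = Add(4, Mul(-1, Pow(Add(25, T), -1))) (Function('H')(T) = Add(4, Mul(-1, Pow(Add(T, 25), -1))) = Add(4, Mul(-1, Pow(Add(25, T), -1))))
Function('z')(x, t) = Mul(2, x, Pow(Add(-11, t), -1)) (Function('z')(x, t) = Mul(Mul(2, x), Pow(Add(-11, t), -1)) = Mul(2, x, Pow(Add(-11, t), -1)))
Add(Function('z')(23, -7), Mul(Function('H')(-4), Function('X')(10, -10))) = Add(Mul(2, 23, Pow(Add(-11, -7), -1)), Mul(Mul(Pow(Add(25, -4), -1), Add(99, Mul(4, -4))), -17)) = Add(Mul(2, 23, Pow(-18, -1)), Mul(Mul(Pow(21, -1), Add(99, -16)), -17)) = Add(Mul(2, 23, Rational(-1, 18)), Mul(Mul(Rational(1, 21), 83), -17)) = Add(Rational(-23, 9), Mul(Rational(83, 21), -17)) = Add(Rational(-23, 9), Rational(-1411, 21)) = Rational(-4394, 63)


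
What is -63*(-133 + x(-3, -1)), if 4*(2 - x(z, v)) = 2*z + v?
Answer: 32571/4 ≈ 8142.8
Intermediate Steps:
x(z, v) = 2 - z/2 - v/4 (x(z, v) = 2 - (2*z + v)/4 = 2 - (v + 2*z)/4 = 2 + (-z/2 - v/4) = 2 - z/2 - v/4)
-63*(-133 + x(-3, -1)) = -63*(-133 + (2 - ½*(-3) - ¼*(-1))) = -63*(-133 + (2 + 3/2 + ¼)) = -63*(-133 + 15/4) = -63*(-517/4) = 32571/4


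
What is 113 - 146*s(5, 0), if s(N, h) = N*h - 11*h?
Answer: 113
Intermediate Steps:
s(N, h) = -11*h + N*h
113 - 146*s(5, 0) = 113 - 0*(-11 + 5) = 113 - 0*(-6) = 113 - 146*0 = 113 + 0 = 113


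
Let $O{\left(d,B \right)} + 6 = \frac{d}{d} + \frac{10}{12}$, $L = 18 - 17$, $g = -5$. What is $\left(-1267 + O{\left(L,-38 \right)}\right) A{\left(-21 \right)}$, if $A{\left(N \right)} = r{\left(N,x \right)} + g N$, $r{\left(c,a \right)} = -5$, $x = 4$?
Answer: $- \frac{381350}{3} \approx -1.2712 \cdot 10^{5}$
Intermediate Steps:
$L = 1$ ($L = 18 - 17 = 1$)
$O{\left(d,B \right)} = - \frac{25}{6}$ ($O{\left(d,B \right)} = -6 + \left(\frac{d}{d} + \frac{10}{12}\right) = -6 + \left(1 + 10 \cdot \frac{1}{12}\right) = -6 + \left(1 + \frac{5}{6}\right) = -6 + \frac{11}{6} = - \frac{25}{6}$)
$A{\left(N \right)} = -5 - 5 N$
$\left(-1267 + O{\left(L,-38 \right)}\right) A{\left(-21 \right)} = \left(-1267 - \frac{25}{6}\right) \left(-5 - -105\right) = - \frac{7627 \left(-5 + 105\right)}{6} = \left(- \frac{7627}{6}\right) 100 = - \frac{381350}{3}$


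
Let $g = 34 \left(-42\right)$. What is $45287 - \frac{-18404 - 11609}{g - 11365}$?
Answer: $\frac{579326578}{12793} \approx 45285.0$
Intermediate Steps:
$g = -1428$
$45287 - \frac{-18404 - 11609}{g - 11365} = 45287 - \frac{-18404 - 11609}{-1428 - 11365} = 45287 - - \frac{30013}{-12793} = 45287 - \left(-30013\right) \left(- \frac{1}{12793}\right) = 45287 - \frac{30013}{12793} = \frac{579326578}{12793}$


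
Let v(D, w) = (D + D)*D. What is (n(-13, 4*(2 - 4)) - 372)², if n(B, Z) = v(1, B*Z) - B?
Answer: 127449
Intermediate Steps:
v(D, w) = 2*D² (v(D, w) = (2*D)*D = 2*D²)
n(B, Z) = 2 - B (n(B, Z) = 2*1² - B = 2*1 - B = 2 - B)
(n(-13, 4*(2 - 4)) - 372)² = ((2 - 1*(-13)) - 372)² = ((2 + 13) - 372)² = (15 - 372)² = (-357)² = 127449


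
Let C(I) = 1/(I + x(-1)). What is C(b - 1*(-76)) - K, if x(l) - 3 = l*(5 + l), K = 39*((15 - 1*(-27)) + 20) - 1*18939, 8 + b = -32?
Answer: 578236/35 ≈ 16521.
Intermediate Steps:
b = -40 (b = -8 - 32 = -40)
K = -16521 (K = 39*((15 + 27) + 20) - 18939 = 39*(42 + 20) - 18939 = 39*62 - 18939 = 2418 - 18939 = -16521)
x(l) = 3 + l*(5 + l)
C(I) = 1/(-1 + I) (C(I) = 1/(I + (3 + (-1)² + 5*(-1))) = 1/(I + (3 + 1 - 5)) = 1/(I - 1) = 1/(-1 + I))
C(b - 1*(-76)) - K = 1/(-1 + (-40 - 1*(-76))) - 1*(-16521) = 1/(-1 + (-40 + 76)) + 16521 = 1/(-1 + 36) + 16521 = 1/35 + 16521 = 578236/35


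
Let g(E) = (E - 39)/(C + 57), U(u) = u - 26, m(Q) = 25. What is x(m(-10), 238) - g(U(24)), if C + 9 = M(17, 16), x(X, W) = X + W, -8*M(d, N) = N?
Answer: 12139/46 ≈ 263.89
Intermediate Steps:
U(u) = -26 + u
M(d, N) = -N/8
x(X, W) = W + X
C = -11 (C = -9 - 1/8*16 = -9 - 2 = -11)
g(E) = -39/46 + E/46 (g(E) = (E - 39)/(-11 + 57) = (-39 + E)/46 = (-39 + E)*(1/46) = -39/46 + E/46)
x(m(-10), 238) - g(U(24)) = (238 + 25) - (-39/46 + (-26 + 24)/46) = 263 - (-39/46 + (1/46)*(-2)) = 263 - (-39/46 - 1/23) = 263 - 1*(-41/46) = 263 + 41/46 = 12139/46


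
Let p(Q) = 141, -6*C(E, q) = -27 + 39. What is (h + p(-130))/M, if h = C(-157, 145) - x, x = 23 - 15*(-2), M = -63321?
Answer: -86/63321 ≈ -0.0013582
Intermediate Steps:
C(E, q) = -2 (C(E, q) = -(-27 + 39)/6 = -⅙*12 = -2)
x = 53 (x = 23 + 30 = 53)
h = -55 (h = -2 - 1*53 = -2 - 53 = -55)
(h + p(-130))/M = (-55 + 141)/(-63321) = 86*(-1/63321) = -86/63321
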